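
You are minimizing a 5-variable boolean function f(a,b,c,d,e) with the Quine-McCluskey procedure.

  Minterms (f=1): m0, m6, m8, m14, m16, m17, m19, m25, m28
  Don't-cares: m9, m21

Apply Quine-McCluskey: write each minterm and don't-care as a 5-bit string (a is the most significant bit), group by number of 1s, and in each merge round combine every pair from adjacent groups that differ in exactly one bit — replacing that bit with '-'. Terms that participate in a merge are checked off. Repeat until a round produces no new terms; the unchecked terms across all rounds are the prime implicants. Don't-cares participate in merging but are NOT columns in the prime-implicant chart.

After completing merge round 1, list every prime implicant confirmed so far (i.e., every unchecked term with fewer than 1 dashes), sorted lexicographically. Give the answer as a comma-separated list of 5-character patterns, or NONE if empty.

11100

size-2^0 implicants → 00000(✓)  00110(✓)  01000(✓)  01001(✓)  01110(✓)  10000(✓)  10001(✓)  10011(✓)  10101(✓)  11001(✓)  11100
size-2^1 implicants → -0000  -1001  0-000  0-110  0100-  1-001  10-01  100-1  1000-
Unchecked terms (primes): -0000, -1001, 0-000, 0-110, 0100-, 1-001, 10-01, 100-1, 1000-, 11100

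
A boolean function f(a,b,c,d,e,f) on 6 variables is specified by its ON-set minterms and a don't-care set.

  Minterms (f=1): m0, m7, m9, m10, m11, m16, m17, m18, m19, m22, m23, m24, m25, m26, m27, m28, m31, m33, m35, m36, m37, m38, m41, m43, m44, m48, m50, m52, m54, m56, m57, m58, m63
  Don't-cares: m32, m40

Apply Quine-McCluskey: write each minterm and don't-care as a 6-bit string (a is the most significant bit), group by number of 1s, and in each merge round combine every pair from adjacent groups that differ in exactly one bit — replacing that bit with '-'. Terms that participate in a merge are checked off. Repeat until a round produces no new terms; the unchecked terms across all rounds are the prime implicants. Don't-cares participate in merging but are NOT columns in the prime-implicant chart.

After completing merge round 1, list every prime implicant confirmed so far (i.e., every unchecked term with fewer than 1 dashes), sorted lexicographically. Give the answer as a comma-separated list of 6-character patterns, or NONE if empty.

NONE

[col 0] 000000*, 000111*, 001001*, 001010*, 001011*, 010000*, 010001*, 010010*, 010011*, 010110*, 010111*, 011000*, 011001*, 011010*, 011011*, 011100*, 011111*, 100000*, 100001*, 100011*, 100100*, 100101*, 100110*, 101000*, 101001*, 101011*, 101100*, 110000*, 110010*, 110100*, 110110*, 111000*, 111001*, 111010*, 111111*
[col 1] -00000*, -01001*, -01011*, -10000*, -10010*, -10110*, -11000*, -11001*, -11010*, -11111, 0-0000*, 0-0111, 0-1001*, 0-1010*, 0-1011*, 0010-1*, 00101-*, 01-000*, 01-001*, 01-010*, 01-011*, 01-111*, 010-10*, 010-11*, 0100-0*, 0100-1*, 01000-*, 01001-*, 01011-*, 011-00, 011-11*, 0110-0*, 0110-1*, 01100-*, 01101-*, 1-0000*, 1-0100*, 1-0110*, 1-1000*, 1-1001*, 10-000*, 10-001*, 10-011*, 10-100*, 100-00*, 100-01*, 1000-1*, 10000-*, 1001-0*, 10010-*, 101-00*, 1010-1*, 10100-*, 11-000*, 11-010*, 110-00*, 110-10*, 1100-0*, 1101-0*, 1110-0*, 11100-*
[col 2] --0000, --1001, -010-1, -1-000*, -1-010*, -10-10, -100-0*, -110-0*, -1100-, 0-10-1, 0-101-, 01--11, 01-0-0*, 01-0-1*, 01-00-*, 01-01-*, 010-1-, 0100--*, 0110--*, 1--000, 1-0-00, 1-01-0, 1-100-, 10--00, 10-0-1, 10-00-, 100-0-, 11-0-0*, 110--0
[col 3] -1-0-0, 01-0--
Prime implicants: --0000, --1001, -010-1, -1-0-0, -10-10, -1100-, -11111, 0-0111, 0-10-1, 0-101-, 01--11, 01-0--, 010-1-, 011-00, 1--000, 1-0-00, 1-01-0, 1-100-, 10--00, 10-0-1, 10-00-, 100-0-, 110--0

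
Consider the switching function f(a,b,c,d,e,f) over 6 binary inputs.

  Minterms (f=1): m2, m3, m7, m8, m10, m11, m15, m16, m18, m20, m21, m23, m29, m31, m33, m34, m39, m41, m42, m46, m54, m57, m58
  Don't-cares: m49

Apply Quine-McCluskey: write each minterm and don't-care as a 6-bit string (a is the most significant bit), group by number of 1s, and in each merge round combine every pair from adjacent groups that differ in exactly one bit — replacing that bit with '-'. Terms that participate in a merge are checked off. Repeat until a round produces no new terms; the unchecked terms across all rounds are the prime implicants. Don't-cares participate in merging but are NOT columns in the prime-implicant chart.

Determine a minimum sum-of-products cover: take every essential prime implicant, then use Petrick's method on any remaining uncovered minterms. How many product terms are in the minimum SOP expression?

11

size-2^0 implicants → 000010(✓)  000011(✓)  000111(✓)  001000(✓)  001010(✓)  001011(✓)  001111(✓)  010000(✓)  010010(✓)  010100(✓)  010101(✓)  010111(✓)  011101(✓)  011111(✓)  100001(✓)  100010(✓)  100111(✓)  101001(✓)  101010(✓)  101110(✓)  110001(✓)  110110  111001(✓)  111010(✓)
size-2^1 implicants → -00010(✓)  -00111  -01010(✓)  0-0010  0-0111(✓)  0-1111(✓)  00-010(✓)  00-011(✓)  00-111(✓)  000-11(✓)  00001-(✓)  001-11(✓)  0010-0  00101-(✓)  01-101(✓)  01-111(✓)  010-00  0100-0  0101-1(✓)  01010-  0111-1(✓)  1-0001(✓)  1-1001(✓)  1-1010  10-001(✓)  10-010(✓)  101-10  11-001(✓)
size-2^2 implicants → -0-010  0--111  00--11  00-01-  01-1-1  1--001
Unchecked terms (primes): -0-010, -00111, 0--111, 0-0010, 00--11, 00-01-, 0010-0, 01-1-1, 010-00, 0100-0, 01010-, 1--001, 1-1010, 101-10, 110110
Minterm coverage:
  m2 ⊆ -0-010,0-0010,00-01-
  m3 ⊆ 00--11,00-01-
  m7 ⊆ -00111,0--111,00--11
  m8 ⊆ 0010-0 [E]
  m10 ⊆ -0-010,00-01-,0010-0
  m11 ⊆ 00--11,00-01-
  m15 ⊆ 0--111,00--11
  m16 ⊆ 010-00,0100-0
  m18 ⊆ 0-0010,0100-0
  m20 ⊆ 010-00,01010-
  m21 ⊆ 01-1-1,01010-
  m23 ⊆ 0--111,01-1-1
  m29 ⊆ 01-1-1 [E]
  m31 ⊆ 0--111,01-1-1
  m33 ⊆ 1--001 [E]
  m34 ⊆ -0-010 [E]
  m39 ⊆ -00111 [E]
  m41 ⊆ 1--001 [E]
  m42 ⊆ -0-010,1-1010,101-10
  m46 ⊆ 101-10 [E]
  m54 ⊆ 110110 [E]
  m57 ⊆ 1--001 [E]
  m58 ⊆ 1-1010 [E]
E = {-0-010, -00111, 0010-0, 01-1-1, 1--001, 1-1010, 101-10, 110110}
Petrick residual → 0-0010, 00--11, 010-00
Cover = b'd'ef' + b'c'def + a'c'd'ef' + a'b'ef + a'b'cd'f' + a'bdf + a'bc'e'f' + ad'e'f + acd'ef' + ab'cef' + abc'def'  |cover|=11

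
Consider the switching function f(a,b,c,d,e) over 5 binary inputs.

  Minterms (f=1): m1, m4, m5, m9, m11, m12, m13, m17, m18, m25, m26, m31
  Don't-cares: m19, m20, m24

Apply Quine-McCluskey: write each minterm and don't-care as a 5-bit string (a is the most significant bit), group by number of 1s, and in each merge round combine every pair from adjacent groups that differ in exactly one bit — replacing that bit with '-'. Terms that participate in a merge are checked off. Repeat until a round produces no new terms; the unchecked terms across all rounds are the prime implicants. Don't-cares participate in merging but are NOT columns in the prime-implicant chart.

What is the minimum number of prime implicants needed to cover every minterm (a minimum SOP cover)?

5

size-2^0 implicants → 00001(✓)  00100(✓)  00101(✓)  01001(✓)  01011(✓)  01100(✓)  01101(✓)  10001(✓)  10010(✓)  10011(✓)  10100(✓)  11000(✓)  11001(✓)  11010(✓)  11111
size-2^1 implicants → -0001(✓)  -0100  -1001(✓)  0-001(✓)  0-100(✓)  0-101(✓)  00-01(✓)  0010-(✓)  01-01(✓)  010-1  0110-(✓)  1-001(✓)  1-010  100-1  1001-  110-0  1100-
size-2^2 implicants → --001  0--01  0-10-
Unchecked terms (primes): --001, -0100, 0--01, 0-10-, 010-1, 1-010, 100-1, 1001-, 110-0, 1100-, 11111
Minterm coverage:
  m1 ⊆ --001,0--01
  m4 ⊆ -0100,0-10-
  m5 ⊆ 0--01,0-10-
  m9 ⊆ --001,0--01,010-1
  m11 ⊆ 010-1 [E]
  m12 ⊆ 0-10- [E]
  m13 ⊆ 0--01,0-10-
  m17 ⊆ --001,100-1
  m18 ⊆ 1-010,1001-
  m25 ⊆ --001,1100-
  m26 ⊆ 1-010,110-0
  m31 ⊆ 11111 [E]
E = {0-10-, 010-1, 11111}
Petrick residual → --001, 1-010
Cover = c'd'e + a'cd' + a'bc'e + ac'de' + abcde  |cover|=5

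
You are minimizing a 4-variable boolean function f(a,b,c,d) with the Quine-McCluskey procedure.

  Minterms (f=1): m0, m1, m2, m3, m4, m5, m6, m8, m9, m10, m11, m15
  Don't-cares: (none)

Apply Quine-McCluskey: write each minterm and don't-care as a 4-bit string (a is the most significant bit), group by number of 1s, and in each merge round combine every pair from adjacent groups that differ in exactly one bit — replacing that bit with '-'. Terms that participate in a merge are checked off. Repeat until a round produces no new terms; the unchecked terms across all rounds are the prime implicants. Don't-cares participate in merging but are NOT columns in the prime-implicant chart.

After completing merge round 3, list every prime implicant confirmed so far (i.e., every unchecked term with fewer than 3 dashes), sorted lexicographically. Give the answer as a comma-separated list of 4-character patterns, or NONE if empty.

[col 0] 0000*, 0001*, 0010*, 0011*, 0100*, 0101*, 0110*, 1000*, 1001*, 1010*, 1011*, 1111*
[col 1] -000*, -001*, -010*, -011*, 0-00*, 0-01*, 0-10*, 00-0*, 00-1*, 000-*, 001-*, 01-0*, 010-*, 1-11, 10-0*, 10-1*, 100-*, 101-*
[col 2] -0-0*, -0-1*, -00-*, -01-*, 0--0, 0-0-, 00--*, 10--*
[col 3] -0--
Prime implicants: -0--, 0--0, 0-0-, 1-11

0--0, 0-0-, 1-11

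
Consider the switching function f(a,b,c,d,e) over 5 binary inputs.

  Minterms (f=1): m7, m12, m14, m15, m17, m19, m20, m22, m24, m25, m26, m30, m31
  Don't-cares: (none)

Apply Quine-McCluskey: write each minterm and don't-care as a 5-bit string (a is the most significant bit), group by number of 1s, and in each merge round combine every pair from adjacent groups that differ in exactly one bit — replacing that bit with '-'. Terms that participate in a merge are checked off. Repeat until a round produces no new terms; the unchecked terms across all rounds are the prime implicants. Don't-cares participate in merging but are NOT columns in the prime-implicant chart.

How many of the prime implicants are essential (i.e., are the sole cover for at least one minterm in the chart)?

Round 0: 00111✓ 01100✓ 01110✓ 01111✓ 10001✓ 10011✓ 10100✓ 10110✓ 11000✓ 11001✓ 11010✓ 11110✓ 11111✓
Round 1: -1110✓ -1111✓ 0-111 011-0 0111-✓ 1-001 1-110 100-1 101-0 11-10 110-0 1100- 1111-✓
Round 2: -111-
PIs = {-111-, 0-111, 011-0, 1-001, 1-110, 100-1, 101-0, 11-10, 110-0, 1100-}
Coverage chart:
  m7: 0-111 ←essential
  m12: 011-0 ←essential
  m14: -111-,011-0
  m15: -111-,0-111
  m17: 1-001,100-1
  m19: 100-1 ←essential
  m20: 101-0 ←essential
  m22: 1-110,101-0
  m24: 110-0,1100-
  m25: 1-001,1100-
  m26: 11-10,110-0
  m30: -111-,1-110,11-10
  m31: -111- ←essential
Essential: -111-, 0-111, 011-0, 100-1, 101-0

5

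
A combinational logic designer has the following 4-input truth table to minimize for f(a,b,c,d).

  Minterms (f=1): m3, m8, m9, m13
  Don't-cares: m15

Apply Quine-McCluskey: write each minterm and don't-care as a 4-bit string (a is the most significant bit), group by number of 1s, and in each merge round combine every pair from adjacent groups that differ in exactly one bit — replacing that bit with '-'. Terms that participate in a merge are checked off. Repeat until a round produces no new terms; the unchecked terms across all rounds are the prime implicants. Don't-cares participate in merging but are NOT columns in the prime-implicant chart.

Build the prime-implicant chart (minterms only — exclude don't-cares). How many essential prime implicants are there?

2

Round 0: 0011 1000✓ 1001✓ 1101✓ 1111✓
Round 1: 1-01 100- 11-1
PIs = {0011, 1-01, 100-, 11-1}
Coverage chart:
  m3: 0011 ←essential
  m8: 100- ←essential
  m9: 1-01,100-
  m13: 1-01,11-1
Essential: 0011, 100-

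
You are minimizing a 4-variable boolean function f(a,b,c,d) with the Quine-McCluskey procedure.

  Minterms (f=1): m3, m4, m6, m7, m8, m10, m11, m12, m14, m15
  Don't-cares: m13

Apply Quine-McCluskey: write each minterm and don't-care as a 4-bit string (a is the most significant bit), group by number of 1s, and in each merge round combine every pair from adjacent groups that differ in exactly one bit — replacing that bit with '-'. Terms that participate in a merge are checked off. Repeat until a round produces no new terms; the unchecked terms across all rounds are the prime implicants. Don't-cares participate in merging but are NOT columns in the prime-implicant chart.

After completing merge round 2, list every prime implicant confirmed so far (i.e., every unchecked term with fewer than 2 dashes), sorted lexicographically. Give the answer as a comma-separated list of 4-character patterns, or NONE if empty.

NONE

size-2^0 implicants → 0011(✓)  0100(✓)  0110(✓)  0111(✓)  1000(✓)  1010(✓)  1011(✓)  1100(✓)  1101(✓)  1110(✓)  1111(✓)
size-2^1 implicants → -011(✓)  -100(✓)  -110(✓)  -111(✓)  0-11(✓)  01-0(✓)  011-(✓)  1-00(✓)  1-10(✓)  1-11(✓)  10-0(✓)  101-(✓)  11-0(✓)  11-1(✓)  110-(✓)  111-(✓)
size-2^2 implicants → --11  -1-0  -11-  1--0  1-1-  11--
Unchecked terms (primes): --11, -1-0, -11-, 1--0, 1-1-, 11--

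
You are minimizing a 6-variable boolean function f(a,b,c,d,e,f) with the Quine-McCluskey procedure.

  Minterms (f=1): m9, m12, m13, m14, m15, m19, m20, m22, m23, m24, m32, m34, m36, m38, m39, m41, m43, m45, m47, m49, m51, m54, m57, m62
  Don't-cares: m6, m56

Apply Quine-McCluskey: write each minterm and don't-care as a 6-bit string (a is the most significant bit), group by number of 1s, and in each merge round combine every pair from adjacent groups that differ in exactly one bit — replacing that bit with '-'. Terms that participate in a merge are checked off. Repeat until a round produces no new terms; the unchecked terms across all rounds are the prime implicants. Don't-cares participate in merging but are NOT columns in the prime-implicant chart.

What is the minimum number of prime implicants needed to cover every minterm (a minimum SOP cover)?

11

[col 0] 000110*, 001001*, 001100*, 001101*, 001110*, 001111*, 010011*, 010100*, 010110*, 010111*, 011000*, 100000*, 100010*, 100100*, 100110*, 100111*, 101001*, 101011*, 101101*, 101111*, 110001*, 110011*, 110110*, 111000*, 111001*, 111110*
[col 1] -00110*, -01001*, -01101*, -01111*, -10011, -10110*, -11000, 0-0110*, 00-110, 001-01*, 0011-0*, 0011-1*, 00110-*, 00111-*, 010-11, 0101-0, 01011-, 1-0110*, 1-1001, 10-111, 100-00*, 100-10*, 1000-0*, 1001-0*, 10011-, 101-01*, 101-11*, 1010-1*, 1011-1*, 11-001, 11-110, 1100-1, 11100-
[col 2] --0110, -01-01, -011-1, 0011--, 100--0, 101--1
Prime implicants: --0110, -01-01, -011-1, -10011, -11000, 00-110, 0011--, 010-11, 0101-0, 01011-, 1-1001, 10-111, 100--0, 10011-, 101--1, 11-001, 11-110, 1100-1, 11100-
PI chart (minterm → PIs covering it):
  9 | -01-01  (sole → essential)
  12 | 0011--  (sole → essential)
  13 | -01-01,-011-1,0011--
  14 | 00-110,0011--
  15 | -011-1,0011--
  19 | -10011,010-11
  20 | 0101-0  (sole → essential)
  22 | --0110,0101-0,01011-
  23 | 010-11,01011-
  24 | -11000  (sole → essential)
  32 | 100--0  (sole → essential)
  34 | 100--0  (sole → essential)
  36 | 100--0  (sole → essential)
  38 | --0110,100--0,10011-
  39 | 10-111,10011-
  41 | -01-01,1-1001,101--1
  43 | 101--1  (sole → essential)
  45 | -01-01,-011-1,101--1
  47 | -011-1,10-111,101--1
  49 | 11-001,1100-1
  51 | -10011,1100-1
  54 | --0110,11-110
  57 | 1-1001,11-001,11100-
  62 | 11-110  (sole → essential)
Essential prime implicants: -01-01, -11000, 0011--, 0101-0, 100--0, 101--1, 11-110
Petrick residual → -10011, 010-11, 10-111, 11-001
Minimum SOP uses 11 PIs: b'ce'f + bc'd'ef + bcd'e'f' + a'b'cd + a'bc'ef + a'bc'df' + ab'def + ab'c'f' + ab'cf + abd'e'f + abdef'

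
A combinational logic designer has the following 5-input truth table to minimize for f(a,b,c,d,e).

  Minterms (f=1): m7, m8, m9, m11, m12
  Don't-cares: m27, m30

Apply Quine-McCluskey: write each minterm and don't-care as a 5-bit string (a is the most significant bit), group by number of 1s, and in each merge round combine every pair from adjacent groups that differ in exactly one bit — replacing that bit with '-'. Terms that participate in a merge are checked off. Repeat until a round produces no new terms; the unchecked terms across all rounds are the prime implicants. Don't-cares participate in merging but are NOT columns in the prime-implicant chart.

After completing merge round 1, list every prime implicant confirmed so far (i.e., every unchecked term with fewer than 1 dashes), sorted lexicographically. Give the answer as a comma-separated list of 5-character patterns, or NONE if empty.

Round 0: 00111 01000✓ 01001✓ 01011✓ 01100✓ 11011✓ 11110
Round 1: -1011 01-00 010-1 0100-
PIs = {-1011, 00111, 01-00, 010-1, 0100-, 11110}

00111, 11110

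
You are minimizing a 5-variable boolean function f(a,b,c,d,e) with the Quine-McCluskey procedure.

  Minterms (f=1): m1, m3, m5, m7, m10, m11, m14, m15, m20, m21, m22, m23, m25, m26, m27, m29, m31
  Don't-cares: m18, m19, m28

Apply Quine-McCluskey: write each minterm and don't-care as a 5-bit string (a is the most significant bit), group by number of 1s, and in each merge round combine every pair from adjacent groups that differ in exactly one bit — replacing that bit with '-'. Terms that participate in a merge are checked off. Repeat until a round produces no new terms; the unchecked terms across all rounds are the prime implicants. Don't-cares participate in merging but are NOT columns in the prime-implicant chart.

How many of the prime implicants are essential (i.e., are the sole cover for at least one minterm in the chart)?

3

size-2^0 implicants → 00001(✓)  00011(✓)  00101(✓)  00111(✓)  01010(✓)  01011(✓)  01110(✓)  01111(✓)  10010(✓)  10011(✓)  10100(✓)  10101(✓)  10110(✓)  10111(✓)  11001(✓)  11010(✓)  11011(✓)  11100(✓)  11101(✓)  11111(✓)
size-2^1 implicants → -0011(✓)  -0101(✓)  -0111(✓)  -1010(✓)  -1011(✓)  -1111(✓)  0-011(✓)  0-111(✓)  00-01(✓)  00-11(✓)  000-1(✓)  001-1(✓)  01-10(✓)  01-11(✓)  0101-(✓)  0111-(✓)  1-010(✓)  1-011(✓)  1-100(✓)  1-101(✓)  1-111(✓)  10-10(✓)  10-11(✓)  1001-(✓)  101-0(✓)  101-1(✓)  1010-(✓)  1011-(✓)  11-01(✓)  11-11(✓)  110-1(✓)  1101-(✓)  111-1(✓)  1110-(✓)
size-2^2 implicants → --011(✓)  --111(✓)  -0-11(✓)  -01-1  -1-11(✓)  -101-  0--11(✓)  00--1  01-1-  1--11(✓)  1-01-  1-1-1  1-10-  10-1-  101--  11--1
size-2^3 implicants → ---11
Unchecked terms (primes): ---11, -01-1, -101-, 00--1, 01-1-, 1-01-, 1-1-1, 1-10-, 10-1-, 101--, 11--1
Minterm coverage:
  m1 ⊆ 00--1 [E]
  m3 ⊆ ---11,00--1
  m5 ⊆ -01-1,00--1
  m7 ⊆ ---11,-01-1,00--1
  m10 ⊆ -101-,01-1-
  m11 ⊆ ---11,-101-,01-1-
  m14 ⊆ 01-1- [E]
  m15 ⊆ ---11,01-1-
  m20 ⊆ 1-10-,101--
  m21 ⊆ -01-1,1-1-1,1-10-,101--
  m22 ⊆ 10-1-,101--
  m23 ⊆ ---11,-01-1,1-1-1,10-1-,101--
  m25 ⊆ 11--1 [E]
  m26 ⊆ -101-,1-01-
  m27 ⊆ ---11,-101-,1-01-,11--1
  m29 ⊆ 1-1-1,1-10-,11--1
  m31 ⊆ ---11,1-1-1,11--1
E = {00--1, 01-1-, 11--1}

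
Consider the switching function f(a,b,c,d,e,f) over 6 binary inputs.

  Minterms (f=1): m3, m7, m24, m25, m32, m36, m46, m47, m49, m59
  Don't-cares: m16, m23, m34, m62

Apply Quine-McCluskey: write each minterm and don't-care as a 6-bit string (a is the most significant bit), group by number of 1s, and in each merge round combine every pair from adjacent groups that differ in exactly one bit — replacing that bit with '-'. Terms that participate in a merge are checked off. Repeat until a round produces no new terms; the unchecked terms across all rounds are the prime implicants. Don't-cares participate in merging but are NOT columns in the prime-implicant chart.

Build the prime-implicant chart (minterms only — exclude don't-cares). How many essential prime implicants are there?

Round 0: 000011✓ 000111✓ 010000✓ 010111✓ 011000✓ 011001✓ 100000✓ 100010✓ 100100✓ 101110✓ 101111✓ 110001 111011 111110✓
Round 1: 0-0111 000-11 01-000 01100- 1-1110 100-00 1000-0 10111-
PIs = {0-0111, 000-11, 01-000, 01100-, 1-1110, 100-00, 1000-0, 10111-, 110001, 111011}
Coverage chart:
  m3: 000-11 ←essential
  m7: 0-0111,000-11
  m24: 01-000,01100-
  m25: 01100- ←essential
  m32: 100-00,1000-0
  m36: 100-00 ←essential
  m46: 1-1110,10111-
  m47: 10111- ←essential
  m49: 110001 ←essential
  m59: 111011 ←essential
Essential: 000-11, 01100-, 100-00, 10111-, 110001, 111011

6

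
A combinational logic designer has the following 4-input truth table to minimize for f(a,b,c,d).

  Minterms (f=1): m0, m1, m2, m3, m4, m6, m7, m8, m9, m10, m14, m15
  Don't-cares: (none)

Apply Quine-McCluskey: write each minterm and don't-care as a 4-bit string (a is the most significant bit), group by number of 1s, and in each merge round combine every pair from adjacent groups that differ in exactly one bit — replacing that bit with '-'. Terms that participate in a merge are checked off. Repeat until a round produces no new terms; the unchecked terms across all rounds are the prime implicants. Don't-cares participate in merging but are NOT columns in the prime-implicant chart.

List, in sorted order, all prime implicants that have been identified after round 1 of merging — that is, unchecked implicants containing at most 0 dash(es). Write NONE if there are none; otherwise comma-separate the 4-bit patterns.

Round 0: 0000✓ 0001✓ 0010✓ 0011✓ 0100✓ 0110✓ 0111✓ 1000✓ 1001✓ 1010✓ 1110✓ 1111✓
Round 1: -000✓ -001✓ -010✓ -110✓ -111✓ 0-00✓ 0-10✓ 0-11✓ 00-0✓ 00-1✓ 000-✓ 001-✓ 01-0✓ 011-✓ 1-10✓ 10-0✓ 100-✓ 111-✓
Round 2: --10 -0-0 -00- -11- 0--0 0-1- 00--
PIs = {--10, -0-0, -00-, -11-, 0--0, 0-1-, 00--}

NONE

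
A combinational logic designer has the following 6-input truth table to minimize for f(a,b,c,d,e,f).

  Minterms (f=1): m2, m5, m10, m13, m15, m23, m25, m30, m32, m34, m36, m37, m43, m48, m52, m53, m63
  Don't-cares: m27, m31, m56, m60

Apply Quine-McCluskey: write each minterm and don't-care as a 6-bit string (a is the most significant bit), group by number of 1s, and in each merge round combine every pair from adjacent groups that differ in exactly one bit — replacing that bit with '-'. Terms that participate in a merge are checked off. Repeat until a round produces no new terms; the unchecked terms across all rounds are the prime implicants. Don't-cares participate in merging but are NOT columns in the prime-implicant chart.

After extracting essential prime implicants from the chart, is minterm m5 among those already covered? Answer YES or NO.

NO

[col 0] 000010*, 000101*, 001010*, 001101*, 001111*, 010111*, 011001*, 011011*, 011110*, 011111*, 100000*, 100010*, 100100*, 100101*, 101011, 110000*, 110100*, 110101*, 111000*, 111100*, 111111*
[col 1] -00010, -00101, -11111, 0-1111, 00-010, 00-101, 0011-1, 01-111, 011-11, 0110-1, 01111-, 1-0000*, 1-0100*, 1-0101*, 100-00*, 1000-0, 10010-*, 11-000*, 11-100*, 110-00*, 11010-*, 111-00*
[col 2] 1-0-00, 1-010-, 11--00
Prime implicants: -00010, -00101, -11111, 0-1111, 00-010, 00-101, 0011-1, 01-111, 011-11, 0110-1, 01111-, 1-0-00, 1-010-, 1000-0, 101011, 11--00
PI chart (minterm → PIs covering it):
  2 | -00010,00-010
  5 | -00101,00-101
  10 | 00-010  (sole → essential)
  13 | 00-101,0011-1
  15 | 0-1111,0011-1
  23 | 01-111  (sole → essential)
  25 | 0110-1  (sole → essential)
  30 | 01111-  (sole → essential)
  32 | 1-0-00,1000-0
  34 | -00010,1000-0
  36 | 1-0-00,1-010-
  37 | -00101,1-010-
  43 | 101011  (sole → essential)
  48 | 1-0-00,11--00
  52 | 1-0-00,1-010-,11--00
  53 | 1-010-  (sole → essential)
  63 | -11111  (sole → essential)
Essential prime implicants: -11111, 00-010, 01-111, 0110-1, 01111-, 1-010-, 101011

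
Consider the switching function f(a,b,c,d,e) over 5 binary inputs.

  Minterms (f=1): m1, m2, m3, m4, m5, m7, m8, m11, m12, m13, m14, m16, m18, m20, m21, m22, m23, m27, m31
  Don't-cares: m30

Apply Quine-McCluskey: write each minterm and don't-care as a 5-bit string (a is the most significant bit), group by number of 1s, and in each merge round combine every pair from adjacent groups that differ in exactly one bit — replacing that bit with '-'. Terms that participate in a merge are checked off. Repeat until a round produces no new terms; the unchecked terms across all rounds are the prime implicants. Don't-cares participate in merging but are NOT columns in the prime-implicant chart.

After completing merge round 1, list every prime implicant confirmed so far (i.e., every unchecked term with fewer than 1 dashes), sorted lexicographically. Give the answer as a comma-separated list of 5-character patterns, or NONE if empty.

NONE

size-2^0 implicants → 00001(✓)  00010(✓)  00011(✓)  00100(✓)  00101(✓)  00111(✓)  01000(✓)  01011(✓)  01100(✓)  01101(✓)  01110(✓)  10000(✓)  10010(✓)  10100(✓)  10101(✓)  10110(✓)  10111(✓)  11011(✓)  11110(✓)  11111(✓)
size-2^1 implicants → -0010  -0100(✓)  -0101(✓)  -0111(✓)  -1011  -1110  0-011  0-100(✓)  0-101(✓)  00-01(✓)  00-11(✓)  000-1(✓)  0001-  001-1(✓)  0010-(✓)  01-00  011-0  0110-(✓)  1-110(✓)  1-111(✓)  10-00(✓)  10-10(✓)  100-0(✓)  101-0(✓)  101-1(✓)  1010-(✓)  1011-(✓)  11-11  1111-(✓)
size-2^2 implicants → -01-1  -010-  0-10-  00--1  1-11-  10--0  101--
Unchecked terms (primes): -0010, -01-1, -010-, -1011, -1110, 0-011, 0-10-, 00--1, 0001-, 01-00, 011-0, 1-11-, 10--0, 101--, 11-11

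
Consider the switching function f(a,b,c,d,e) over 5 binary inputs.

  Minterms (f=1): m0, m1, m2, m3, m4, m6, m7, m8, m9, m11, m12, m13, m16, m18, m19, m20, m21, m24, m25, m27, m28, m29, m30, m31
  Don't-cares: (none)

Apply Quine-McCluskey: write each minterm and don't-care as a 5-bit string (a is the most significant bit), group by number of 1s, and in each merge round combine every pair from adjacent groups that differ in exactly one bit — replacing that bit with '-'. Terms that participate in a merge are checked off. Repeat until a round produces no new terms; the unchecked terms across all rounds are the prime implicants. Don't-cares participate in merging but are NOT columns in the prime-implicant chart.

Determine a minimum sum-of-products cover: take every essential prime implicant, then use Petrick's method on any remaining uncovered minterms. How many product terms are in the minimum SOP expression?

8

Round 0: 00000✓ 00001✓ 00010✓ 00011✓ 00100✓ 00110✓ 00111✓ 01000✓ 01001✓ 01011✓ 01100✓ 01101✓ 10000✓ 10010✓ 10011✓ 10100✓ 10101✓ 11000✓ 11001✓ 11011✓ 11100✓ 11101✓ 11110✓ 11111✓
Round 1: -0000✓ -0010✓ -0011✓ -0100✓ -1000✓ -1001✓ -1011✓ -1100✓ -1101✓ 0-000✓ 0-001✓ 0-011✓ 0-100✓ 00-00✓ 00-10✓ 00-11✓ 000-0✓ 000-1✓ 0000-✓ 0001-✓ 001-0✓ 0011-✓ 01-00✓ 01-01✓ 010-1✓ 0100-✓ 0110-✓ 1-000✓ 1-011✓ 1-100✓ 1-101✓ 10-00✓ 100-0✓ 1001-✓ 1010-✓ 11-00✓ 11-01✓ 11-11✓ 110-1✓ 1100-✓ 111-0✓ 111-1✓ 1110-✓ 1111-✓
Round 2: --000✓ --011 --100✓ -0-00✓ -00-0 -001- -1-00✓ -1-01✓ -10-1 -100-✓ -110-✓ 0--00✓ 0-0-1 0-00- 00--0 00-1- 000-- 01-0-✓ 1--00✓ 1-10- 11--1 11-0-✓ 111--
Round 3: ---00 -1-0-
PIs = {---00, --011, -00-0, -001-, -1-0-, -10-1, 0-0-1, 0-00-, 00--0, 00-1-, 000--, 1-10-, 11--1, 111--}
Coverage chart:
  m0: ---00,-00-0,0-00-,00--0,000--
  m1: 0-0-1,0-00-,000--
  m2: -00-0,-001-,00--0,00-1-,000--
  m3: --011,-001-,0-0-1,00-1-,000--
  m4: ---00,00--0
  m6: 00--0,00-1-
  m7: 00-1- ←essential
  m8: ---00,-1-0-,0-00-
  m9: -1-0-,-10-1,0-0-1,0-00-
  m11: --011,-10-1,0-0-1
  m12: ---00,-1-0-
  m13: -1-0- ←essential
  m16: ---00,-00-0
  m18: -00-0,-001-
  m19: --011,-001-
  m20: ---00,1-10-
  m21: 1-10- ←essential
  m24: ---00,-1-0-
  m25: -1-0-,-10-1,11--1
  m27: --011,-10-1,11--1
  m28: ---00,-1-0-,1-10-,111--
  m29: -1-0-,1-10-,11--1,111--
  m30: 111-- ←essential
  m31: 11--1,111--
Essential: -1-0-, 00-1-, 1-10-, 111--
Petrick residual → ---00, --011, -00-0, 0-0-1
Min cover (8 terms): d'e' + c'de + b'c'e' + bd' + a'c'e + a'b'd + acd' + abc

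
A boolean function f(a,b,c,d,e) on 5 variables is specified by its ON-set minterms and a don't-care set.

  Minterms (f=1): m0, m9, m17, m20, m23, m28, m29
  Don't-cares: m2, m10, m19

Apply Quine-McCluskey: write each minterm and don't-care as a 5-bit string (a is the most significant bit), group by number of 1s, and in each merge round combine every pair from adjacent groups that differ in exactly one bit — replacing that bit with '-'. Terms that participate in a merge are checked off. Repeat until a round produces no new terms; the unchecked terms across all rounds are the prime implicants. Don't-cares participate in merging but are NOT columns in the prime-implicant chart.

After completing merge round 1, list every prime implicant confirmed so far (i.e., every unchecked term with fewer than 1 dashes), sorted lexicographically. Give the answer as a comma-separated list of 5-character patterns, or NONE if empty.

01001

Round 0: 00000✓ 00010✓ 01001 01010✓ 10001✓ 10011✓ 10100✓ 10111✓ 11100✓ 11101✓
Round 1: 0-010 000-0 1-100 10-11 100-1 1110-
PIs = {0-010, 000-0, 01001, 1-100, 10-11, 100-1, 1110-}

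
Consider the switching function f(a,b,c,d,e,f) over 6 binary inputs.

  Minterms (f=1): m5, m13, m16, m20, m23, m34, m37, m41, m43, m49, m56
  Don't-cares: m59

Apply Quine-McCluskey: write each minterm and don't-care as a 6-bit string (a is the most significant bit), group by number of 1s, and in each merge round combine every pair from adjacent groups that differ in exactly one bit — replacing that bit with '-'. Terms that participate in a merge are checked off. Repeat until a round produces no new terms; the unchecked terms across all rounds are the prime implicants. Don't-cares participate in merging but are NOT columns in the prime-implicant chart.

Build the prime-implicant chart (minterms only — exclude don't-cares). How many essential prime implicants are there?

Round 0: 000101✓ 001101✓ 010000✓ 010100✓ 010111 100010 100101✓ 101001✓ 101011✓ 110001 111000 111011✓
Round 1: -00101 00-101 010-00 1-1011 1010-1
PIs = {-00101, 00-101, 010-00, 010111, 1-1011, 100010, 1010-1, 110001, 111000}
Coverage chart:
  m5: -00101,00-101
  m13: 00-101 ←essential
  m16: 010-00 ←essential
  m20: 010-00 ←essential
  m23: 010111 ←essential
  m34: 100010 ←essential
  m37: -00101 ←essential
  m41: 1010-1 ←essential
  m43: 1-1011,1010-1
  m49: 110001 ←essential
  m56: 111000 ←essential
Essential: -00101, 00-101, 010-00, 010111, 100010, 1010-1, 110001, 111000

8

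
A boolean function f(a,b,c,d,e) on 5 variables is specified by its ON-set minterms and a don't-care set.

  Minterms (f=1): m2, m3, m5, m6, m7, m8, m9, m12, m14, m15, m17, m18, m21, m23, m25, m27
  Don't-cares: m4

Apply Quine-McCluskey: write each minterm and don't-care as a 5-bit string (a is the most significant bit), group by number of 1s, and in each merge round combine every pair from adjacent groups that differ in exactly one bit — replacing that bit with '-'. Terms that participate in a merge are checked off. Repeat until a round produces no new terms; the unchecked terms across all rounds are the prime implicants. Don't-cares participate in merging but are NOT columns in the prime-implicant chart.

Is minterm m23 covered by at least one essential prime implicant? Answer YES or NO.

[col 0] 00010*, 00011*, 00100*, 00101*, 00110*, 00111*, 01000*, 01001*, 01100*, 01110*, 01111*, 10001*, 10010*, 10101*, 10111*, 11001*, 11011*
[col 1] -0010, -0101*, -0111*, -1001, 0-100*, 0-110*, 0-111*, 00-10*, 00-11*, 0001-*, 001-0*, 001-1*, 0010-*, 0011-*, 01-00, 0100-, 011-0*, 0111-*, 1-001, 10-01, 101-1*, 110-1
[col 2] -01-1, 0-1-0, 0-11-, 00-1-, 001--
Prime implicants: -0010, -01-1, -1001, 0-1-0, 0-11-, 00-1-, 001--, 01-00, 0100-, 1-001, 10-01, 110-1
PI chart (minterm → PIs covering it):
  2 | -0010,00-1-
  3 | 00-1-  (sole → essential)
  5 | -01-1,001--
  6 | 0-1-0,0-11-,00-1-,001--
  7 | -01-1,0-11-,00-1-,001--
  8 | 01-00,0100-
  9 | -1001,0100-
  12 | 0-1-0,01-00
  14 | 0-1-0,0-11-
  15 | 0-11-  (sole → essential)
  17 | 1-001,10-01
  18 | -0010  (sole → essential)
  21 | -01-1,10-01
  23 | -01-1  (sole → essential)
  25 | -1001,1-001,110-1
  27 | 110-1  (sole → essential)
Essential prime implicants: -0010, -01-1, 0-11-, 00-1-, 110-1

YES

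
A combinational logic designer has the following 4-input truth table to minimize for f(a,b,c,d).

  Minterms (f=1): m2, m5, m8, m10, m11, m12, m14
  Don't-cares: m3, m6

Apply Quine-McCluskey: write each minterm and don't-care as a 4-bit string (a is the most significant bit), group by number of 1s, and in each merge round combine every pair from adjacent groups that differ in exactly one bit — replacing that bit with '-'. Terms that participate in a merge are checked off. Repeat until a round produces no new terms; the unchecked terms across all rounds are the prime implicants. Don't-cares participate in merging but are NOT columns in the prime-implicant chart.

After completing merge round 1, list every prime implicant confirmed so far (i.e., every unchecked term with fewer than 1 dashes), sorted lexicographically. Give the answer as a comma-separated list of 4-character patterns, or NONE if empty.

0101

[col 0] 0010*, 0011*, 0101, 0110*, 1000*, 1010*, 1011*, 1100*, 1110*
[col 1] -010*, -011*, -110*, 0-10*, 001-*, 1-00*, 1-10*, 10-0*, 101-*, 11-0*
[col 2] --10, -01-, 1--0
Prime implicants: --10, -01-, 0101, 1--0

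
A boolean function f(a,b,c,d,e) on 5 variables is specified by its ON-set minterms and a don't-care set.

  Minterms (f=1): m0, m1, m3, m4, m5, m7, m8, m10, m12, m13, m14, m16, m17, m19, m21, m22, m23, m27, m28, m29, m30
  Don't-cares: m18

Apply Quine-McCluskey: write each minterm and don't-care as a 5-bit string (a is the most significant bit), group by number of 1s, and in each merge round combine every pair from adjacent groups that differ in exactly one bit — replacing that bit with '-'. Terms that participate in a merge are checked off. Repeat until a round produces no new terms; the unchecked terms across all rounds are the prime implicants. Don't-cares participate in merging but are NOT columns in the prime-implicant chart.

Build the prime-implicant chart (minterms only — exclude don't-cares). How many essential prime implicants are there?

3

Round 0: 00000✓ 00001✓ 00011✓ 00100✓ 00101✓ 00111✓ 01000✓ 01010✓ 01100✓ 01101✓ 01110✓ 10000✓ 10001✓ 10010✓ 10011✓ 10101✓ 10110✓ 10111✓ 11011✓ 11100✓ 11101✓ 11110✓
Round 1: -0000✓ -0001✓ -0011✓ -0101✓ -0111✓ -1100✓ -1101✓ -1110✓ 0-000✓ 0-100✓ 0-101✓ 00-00✓ 00-01✓ 00-11✓ 000-1✓ 0000-✓ 001-1✓ 0010-✓ 01-00✓ 01-10✓ 010-0✓ 011-0✓ 0110-✓ 1-011 1-101✓ 1-110 10-01✓ 10-10✓ 10-11✓ 100-0✓ 100-1✓ 1000-✓ 1001-✓ 101-1✓ 1011-✓ 111-0✓ 1110-✓
Round 2: --101 -0-01✓ -0-11✓ -00-1✓ -000- -01-1✓ -11-0 -110- 0--00 0-10- 00--1✓ 00-0- 01--0 10--1✓ 10-1- 100--
Round 3: -0--1
PIs = {--101, -0--1, -000-, -11-0, -110-, 0--00, 0-10-, 00-0-, 01--0, 1-011, 1-110, 10-1-, 100--}
Coverage chart:
  m0: -000-,0--00,00-0-
  m1: -0--1,-000-,00-0-
  m3: -0--1 ←essential
  m4: 0--00,0-10-,00-0-
  m5: --101,-0--1,0-10-,00-0-
  m7: -0--1 ←essential
  m8: 0--00,01--0
  m10: 01--0 ←essential
  m12: -11-0,-110-,0--00,0-10-,01--0
  m13: --101,-110-,0-10-
  m14: -11-0,01--0
  m16: -000-,100--
  m17: -0--1,-000-,100--
  m19: -0--1,1-011,10-1-,100--
  m21: --101,-0--1
  m22: 1-110,10-1-
  m23: -0--1,10-1-
  m27: 1-011 ←essential
  m28: -11-0,-110-
  m29: --101,-110-
  m30: -11-0,1-110
Essential: -0--1, 01--0, 1-011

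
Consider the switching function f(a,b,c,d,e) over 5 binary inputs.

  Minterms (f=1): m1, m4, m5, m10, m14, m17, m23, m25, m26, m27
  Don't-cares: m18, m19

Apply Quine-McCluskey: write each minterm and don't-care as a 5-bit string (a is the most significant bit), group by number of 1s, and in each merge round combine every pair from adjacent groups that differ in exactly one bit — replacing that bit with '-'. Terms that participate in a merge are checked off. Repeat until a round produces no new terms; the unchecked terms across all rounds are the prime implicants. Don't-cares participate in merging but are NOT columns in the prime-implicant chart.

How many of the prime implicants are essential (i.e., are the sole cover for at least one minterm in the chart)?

Round 0: 00001✓ 00100✓ 00101✓ 01010✓ 01110✓ 10001✓ 10010✓ 10011✓ 10111✓ 11001✓ 11010✓ 11011✓
Round 1: -0001 -1010 00-01 0010- 01-10 1-001✓ 1-010✓ 1-011✓ 10-11 100-1✓ 1001-✓ 110-1✓ 1101-✓
Round 2: 1-0-1 1-01-
PIs = {-0001, -1010, 00-01, 0010-, 01-10, 1-0-1, 1-01-, 10-11}
Coverage chart:
  m1: -0001,00-01
  m4: 0010- ←essential
  m5: 00-01,0010-
  m10: -1010,01-10
  m14: 01-10 ←essential
  m17: -0001,1-0-1
  m23: 10-11 ←essential
  m25: 1-0-1 ←essential
  m26: -1010,1-01-
  m27: 1-0-1,1-01-
Essential: 0010-, 01-10, 1-0-1, 10-11

4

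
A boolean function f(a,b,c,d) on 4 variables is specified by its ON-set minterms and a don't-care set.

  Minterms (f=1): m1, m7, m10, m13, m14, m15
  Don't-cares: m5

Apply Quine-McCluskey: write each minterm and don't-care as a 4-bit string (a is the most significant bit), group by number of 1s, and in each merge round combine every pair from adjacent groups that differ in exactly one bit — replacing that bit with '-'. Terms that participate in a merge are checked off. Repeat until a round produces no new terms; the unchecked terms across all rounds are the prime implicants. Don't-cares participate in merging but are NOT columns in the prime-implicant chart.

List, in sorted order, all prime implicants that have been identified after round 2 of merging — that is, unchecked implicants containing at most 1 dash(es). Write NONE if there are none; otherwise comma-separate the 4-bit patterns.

0-01, 1-10, 111-

size-2^0 implicants → 0001(✓)  0101(✓)  0111(✓)  1010(✓)  1101(✓)  1110(✓)  1111(✓)
size-2^1 implicants → -101(✓)  -111(✓)  0-01  01-1(✓)  1-10  11-1(✓)  111-
size-2^2 implicants → -1-1
Unchecked terms (primes): -1-1, 0-01, 1-10, 111-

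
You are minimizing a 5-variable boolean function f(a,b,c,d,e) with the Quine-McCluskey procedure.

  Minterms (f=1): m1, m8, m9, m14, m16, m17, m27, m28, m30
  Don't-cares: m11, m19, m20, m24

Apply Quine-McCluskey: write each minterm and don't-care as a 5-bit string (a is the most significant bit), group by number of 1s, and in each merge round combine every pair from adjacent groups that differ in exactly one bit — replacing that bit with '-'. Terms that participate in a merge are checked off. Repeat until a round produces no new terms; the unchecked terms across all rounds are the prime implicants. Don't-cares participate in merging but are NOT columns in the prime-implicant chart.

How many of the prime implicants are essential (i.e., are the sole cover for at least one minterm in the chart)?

[col 0] 00001*, 01000*, 01001*, 01011*, 01110*, 10000*, 10001*, 10011*, 10100*, 11000*, 11011*, 11100*, 11110*
[col 1] -0001, -1000, -1011, -1110, 0-001, 010-1, 0100-, 1-000*, 1-011, 1-100*, 10-00*, 100-1, 1000-, 11-00*, 111-0
[col 2] 1--00
Prime implicants: -0001, -1000, -1011, -1110, 0-001, 010-1, 0100-, 1--00, 1-011, 100-1, 1000-, 111-0
PI chart (minterm → PIs covering it):
  1 | -0001,0-001
  8 | -1000,0100-
  9 | 0-001,010-1,0100-
  14 | -1110  (sole → essential)
  16 | 1--00,1000-
  17 | -0001,100-1,1000-
  27 | -1011,1-011
  28 | 1--00,111-0
  30 | -1110,111-0
Essential prime implicants: -1110

1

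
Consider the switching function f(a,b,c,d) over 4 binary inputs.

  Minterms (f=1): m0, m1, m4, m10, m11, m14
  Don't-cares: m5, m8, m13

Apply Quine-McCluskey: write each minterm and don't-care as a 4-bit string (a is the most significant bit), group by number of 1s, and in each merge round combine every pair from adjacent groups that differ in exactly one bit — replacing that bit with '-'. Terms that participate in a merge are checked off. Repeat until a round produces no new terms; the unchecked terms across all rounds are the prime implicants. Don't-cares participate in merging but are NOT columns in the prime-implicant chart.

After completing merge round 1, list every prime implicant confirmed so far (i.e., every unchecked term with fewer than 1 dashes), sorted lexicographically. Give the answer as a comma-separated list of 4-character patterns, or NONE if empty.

NONE

Round 0: 0000✓ 0001✓ 0100✓ 0101✓ 1000✓ 1010✓ 1011✓ 1101✓ 1110✓
Round 1: -000 -101 0-00✓ 0-01✓ 000-✓ 010-✓ 1-10 10-0 101-
Round 2: 0-0-
PIs = {-000, -101, 0-0-, 1-10, 10-0, 101-}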